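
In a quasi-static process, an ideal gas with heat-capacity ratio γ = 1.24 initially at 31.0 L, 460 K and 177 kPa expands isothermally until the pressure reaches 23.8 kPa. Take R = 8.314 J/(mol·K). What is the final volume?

Isothermal: T stays 460 K; PV = const ⇒ V₂ = 231 L, P₂ = 23.8 kPa.

231 L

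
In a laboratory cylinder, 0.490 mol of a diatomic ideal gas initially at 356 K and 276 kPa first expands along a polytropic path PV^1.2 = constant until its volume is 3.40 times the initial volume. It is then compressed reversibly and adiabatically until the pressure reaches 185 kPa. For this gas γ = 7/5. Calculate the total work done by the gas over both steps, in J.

561 J

V₁ = nRT₁/P₁ = 0.490×8.314×356/276 = 5.25 L.
Step 1 — Polytropic n=1.2: T₂ = T₁(V₁/V₂)^(n−1) = 356×(0.294)^0.20 = 279 K; P₂ = P₁(V₁/V₂)^n = 63.6 kPa.
W = (P₁V₁−P₂V₂)/(n−1) = (276×5.25−63.6×17.9)/0.20 = 1570 J.
ΔU = nCvΔT = 0.490×20.8×(279−356) = -787 J.
Q = ΔU + W = 787 J.
State after step 1: P = 63.6 kPa, V = 17.9 L, T = 279 K.
Step 2 — Adiabatic: T₂/T₁ = (P₂/P₁)^((γ−1)/γ) ⇒ T₂ = 279×(2.91)^0.286 = 378 K; V₂ = 8.33 L.
ΔU = nCvΔT = 0.490×20.8×(378−279) = 1010 J.
Q = 0 for an adiabatic process, so W = −ΔU = -1010 J.
Net over both steps: W = 561 J, Q = 787 J, ΔU = 226 J.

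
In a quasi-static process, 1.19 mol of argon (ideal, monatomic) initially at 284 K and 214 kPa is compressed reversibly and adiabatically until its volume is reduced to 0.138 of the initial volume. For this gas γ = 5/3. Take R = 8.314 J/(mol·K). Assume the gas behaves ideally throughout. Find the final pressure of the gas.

V₁ = nRT₁/P₁ = 1.19×8.314×284/214 = 13.1 L.
Adiabatic: TV^(γ−1) = const ⇒ T₂ = 284×(7.25)^0.667 = 1060 K; PV^γ = const ⇒ P₂ = 5810 kPa.

5810 kPa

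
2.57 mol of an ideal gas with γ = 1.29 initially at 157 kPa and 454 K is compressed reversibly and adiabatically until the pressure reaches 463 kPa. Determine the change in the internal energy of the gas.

V₁ = nRT₁/P₁ = 2.57×8.314×454/157 = 61.8 L.
Adiabatic: T₂/T₁ = (P₂/P₁)^((γ−1)/γ) ⇒ T₂ = 454×(2.95)^0.225 = 579 K; V₂ = 26.7 L.
For an ideal gas ΔU = nCvΔT with Cv = R/(γ−1) = 28.7 J/(mol·K).
ΔU = 2.57×28.7×(579−454) = 9210 J.

9210 J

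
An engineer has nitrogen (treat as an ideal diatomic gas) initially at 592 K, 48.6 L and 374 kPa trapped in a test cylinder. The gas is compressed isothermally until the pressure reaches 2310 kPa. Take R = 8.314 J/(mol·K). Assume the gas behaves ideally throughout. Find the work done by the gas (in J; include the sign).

-33100 J

n = P₁V₁/(RT₁) = 374×48.6/(8.314×592) = 3.69 mol.
Isothermal: T stays 592 K; PV = const ⇒ V₂ = 7.87 L, P₂ = 2310 kPa.
W = nRT ln(V₂/V₁) = 3.69×8.314×592×ln(0.162) = -33100 J.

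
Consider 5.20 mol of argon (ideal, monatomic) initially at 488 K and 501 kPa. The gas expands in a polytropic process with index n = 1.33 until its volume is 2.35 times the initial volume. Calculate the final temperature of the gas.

V₁ = nRT₁/P₁ = 5.20×8.314×488/501 = 42.1 L.
Polytropic n=1.33: T₂ = T₁(V₁/V₂)^(n−1) = 488×(0.426)^0.33 = 368 K; P₂ = P₁(V₁/V₂)^n = 161 kPa.

368 K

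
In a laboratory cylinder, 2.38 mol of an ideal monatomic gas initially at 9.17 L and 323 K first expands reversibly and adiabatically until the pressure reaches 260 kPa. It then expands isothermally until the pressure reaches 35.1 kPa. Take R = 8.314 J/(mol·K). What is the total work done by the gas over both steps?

P₁ = nRT₁/V₁ = 2.38×8.314×323/9.17 = 697 kPa.
Step 1 — Adiabatic: T₂/T₁ = (P₂/P₁)^((γ−1)/γ) ⇒ T₂ = 323×(0.373)^0.400 = 218 K; V₂ = 16.6 L.
ΔU = nCvΔT = 2.38×12.5×(218−323) = -3120 J.
Q = 0 for an adiabatic process, so W = −ΔU = 3120 J.
State after step 1: P = 260 kPa, V = 16.6 L, T = 218 K.
Step 2 — Isothermal: T stays 218 K; PV = const ⇒ V₂ = 123 L, P₂ = 35.1 kPa.
ΔU = 0 (ideal gas, T constant).
W = nRT ln(V₂/V₁) = 2.38×8.314×218×ln(7.41) = 8630 J.
Q = ΔU + W = 8630 J.
Net over both steps: W = 11800 J, Q = 8630 J, ΔU = -3120 J.

11800 J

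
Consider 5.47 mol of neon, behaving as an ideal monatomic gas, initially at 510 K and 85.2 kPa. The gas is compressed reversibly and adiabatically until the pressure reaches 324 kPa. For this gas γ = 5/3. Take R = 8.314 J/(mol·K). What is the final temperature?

870 K

V₁ = nRT₁/P₁ = 5.47×8.314×510/85.2 = 272 L.
Adiabatic: T₂/T₁ = (P₂/P₁)^((γ−1)/γ) ⇒ T₂ = 510×(3.80)^0.400 = 870 K; V₂ = 122 L.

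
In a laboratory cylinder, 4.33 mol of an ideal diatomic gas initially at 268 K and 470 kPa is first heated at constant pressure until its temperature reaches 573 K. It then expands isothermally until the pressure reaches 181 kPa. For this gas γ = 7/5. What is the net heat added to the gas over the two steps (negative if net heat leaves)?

V₁ = nRT₁/P₁ = 4.33×8.314×268/470 = 20.5 L.
Step 1 — Isobaric: P stays 470 kPa; V/T = const ⇒ T₂ = 573 K, V₂ = 43.9 L.
W = PΔV = 470×(43.9−20.5) kPa·L = 11000 J.
ΔU = nCvΔT = 4.33×20.8×(573−268) = 27400 J.
Q = ΔU + W = nCpΔT = 38400 J.
State after step 1: P = 470 kPa, V = 43.9 L, T = 573 K.
Step 2 — Isothermal: T stays 573 K; PV = const ⇒ V₂ = 114 L, P₂ = 181 kPa.
ΔU = 0 (ideal gas, T constant).
W = nRT ln(V₂/V₁) = 4.33×8.314×573×ln(2.60) = 19700 J.
Q = ΔU + W = 19700 J.
Net over both steps: W = 30700 J, Q = 58100 J, ΔU = 27400 J.

58100 J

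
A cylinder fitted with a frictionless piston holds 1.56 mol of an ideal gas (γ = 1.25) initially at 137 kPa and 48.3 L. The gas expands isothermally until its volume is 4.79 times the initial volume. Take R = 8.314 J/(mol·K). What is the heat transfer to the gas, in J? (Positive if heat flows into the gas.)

10400 J

T₁ = P₁V₁/(nR) = 137×48.3/(1.56×8.314) = 510 K.
Isothermal: T stays 510 K; PV = const ⇒ V₂ = 231 L, P₂ = 28.6 kPa.
ΔU = 0 (ideal gas, T constant).
W = nRT ln(V₂/V₁) = 1.56×8.314×510×ln(4.79) = 10400 J.
Q = ΔU + W = 10400 J.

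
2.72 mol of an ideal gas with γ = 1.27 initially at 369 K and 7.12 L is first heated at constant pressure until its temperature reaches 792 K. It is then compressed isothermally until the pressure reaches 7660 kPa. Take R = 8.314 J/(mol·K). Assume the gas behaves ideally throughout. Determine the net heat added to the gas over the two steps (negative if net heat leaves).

11400 J

P₁ = nRT₁/V₁ = 2.72×8.314×369/7.12 = 1170 kPa.
Step 1 — Isobaric: P stays 1170 kPa; V/T = const ⇒ T₂ = 792 K, V₂ = 15.3 L.
W = PΔV = 1170×(15.3−7.12) kPa·L = 9570 J.
ΔU = nCvΔT = 2.72×30.8×(792−369) = 35400 J.
Q = ΔU + W = nCpΔT = 45000 J.
State after step 1: P = 1170 kPa, V = 15.3 L, T = 792 K.
Step 2 — Isothermal: T stays 792 K; PV = const ⇒ V₂ = 2.34 L, P₂ = 7660 kPa.
ΔU = 0 (ideal gas, T constant).
W = nRT ln(V₂/V₁) = 2.72×8.314×792×ln(0.153) = -33600 J.
Q = ΔU + W = -33600 J.
Net over both steps: W = -24100 J, Q = 11400 J, ΔU = 35400 J.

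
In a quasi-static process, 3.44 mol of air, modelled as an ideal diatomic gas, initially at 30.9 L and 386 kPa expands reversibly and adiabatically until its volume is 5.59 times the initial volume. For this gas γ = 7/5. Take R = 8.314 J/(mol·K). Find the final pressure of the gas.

34.7 kPa

T₁ = P₁V₁/(nR) = 386×30.9/(3.44×8.314) = 417 K.
Adiabatic: TV^(γ−1) = const ⇒ T₂ = 417×(0.179)^0.400 = 210 K; PV^γ = const ⇒ P₂ = 34.7 kPa.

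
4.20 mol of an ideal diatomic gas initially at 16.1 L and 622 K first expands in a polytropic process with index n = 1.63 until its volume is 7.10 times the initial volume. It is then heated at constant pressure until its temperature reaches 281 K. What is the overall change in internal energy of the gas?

P₁ = nRT₁/V₁ = 4.20×8.314×622/16.1 = 1350 kPa.
Step 1 — Polytropic n=1.63: T₂ = T₁(V₁/V₂)^(n−1) = 622×(0.141)^0.63 = 181 K; P₂ = P₁(V₁/V₂)^n = 55.3 kPa.
W = (P₁V₁−P₂V₂)/(n−1) = (1350×16.1−55.3×114)/0.63 = 24400 J.
ΔU = nCvΔT = 4.20×20.8×(181−622) = -38500 J.
Q = ΔU + W = -14100 J.
State after step 1: P = 55.3 kPa, V = 114 L, T = 181 K.
Step 2 — Isobaric: P stays 55.3 kPa; V/T = const ⇒ T₂ = 281 K, V₂ = 178 L.
W = PΔV = 55.3×(178−114) kPa·L = 3490 J.
ΔU = nCvΔT = 4.20×20.8×(281−181) = 8740 J.
Q = ΔU + W = nCpΔT = 12200 J.
Net over both steps: W = 27900 J, Q = -1830 J, ΔU = -29800 J.

-29800 J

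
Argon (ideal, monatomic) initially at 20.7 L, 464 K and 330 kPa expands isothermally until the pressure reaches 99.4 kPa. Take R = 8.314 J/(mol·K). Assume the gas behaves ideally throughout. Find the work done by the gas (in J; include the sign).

8200 J

n = P₁V₁/(RT₁) = 330×20.7/(8.314×464) = 1.77 mol.
Isothermal: T stays 464 K; PV = const ⇒ V₂ = 68.7 L, P₂ = 99.4 kPa.
W = nRT ln(V₂/V₁) = 1.77×8.314×464×ln(3.32) = 8200 J.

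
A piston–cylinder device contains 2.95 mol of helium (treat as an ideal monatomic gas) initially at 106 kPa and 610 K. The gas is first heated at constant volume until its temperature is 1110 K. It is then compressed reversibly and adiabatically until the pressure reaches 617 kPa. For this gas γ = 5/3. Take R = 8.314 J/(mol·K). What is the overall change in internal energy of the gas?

42600 J

V₁ = nRT₁/P₁ = 2.95×8.314×610/106 = 141 L.
Step 1 — Isochoric: V stays 141 L; P/T = const ⇒ T₂ = 1110 K, P₂ = 193 kPa.
W = 0 (no volume change).
ΔU = nCvΔT = 2.95×12.5×(1110−610) = 18400 J.
Q = ΔU = 18400 J.
State after step 1: P = 193 kPa, V = 141 L, T = 1110 K.
Step 2 — Adiabatic: T₂/T₁ = (P₂/P₁)^((γ−1)/γ) ⇒ T₂ = 1110×(3.20)^0.400 = 1770 K; V₂ = 70.3 L.
ΔU = nCvΔT = 2.95×12.5×(1770−1110) = 24200 J.
Q = 0 for an adiabatic process, so W = −ΔU = -24200 J.
Net over both steps: W = -24200 J, Q = 18400 J, ΔU = 42600 J.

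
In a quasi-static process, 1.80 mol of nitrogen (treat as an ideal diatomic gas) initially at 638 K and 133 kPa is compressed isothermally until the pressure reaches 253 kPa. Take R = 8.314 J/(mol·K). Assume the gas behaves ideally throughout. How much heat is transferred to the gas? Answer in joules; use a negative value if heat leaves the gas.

-6140 J

V₁ = nRT₁/P₁ = 1.80×8.314×638/133 = 71.8 L.
Isothermal: T stays 638 K; PV = const ⇒ V₂ = 37.7 L, P₂ = 253 kPa.
ΔU = 0 (ideal gas, T constant).
W = nRT ln(V₂/V₁) = 1.80×8.314×638×ln(0.526) = -6140 J.
Q = ΔU + W = -6140 J.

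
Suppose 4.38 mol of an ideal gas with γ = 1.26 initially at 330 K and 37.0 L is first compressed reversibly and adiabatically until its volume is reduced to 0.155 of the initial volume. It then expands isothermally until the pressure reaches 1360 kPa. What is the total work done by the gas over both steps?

P₁ = nRT₁/V₁ = 4.38×8.314×330/37.0 = 325 kPa.
Step 1 — Adiabatic: TV^(γ−1) = const ⇒ T₂ = 330×(6.45)^0.260 = 536 K; PV^γ = const ⇒ P₂ = 3400 kPa.
ΔU = nCvΔT = 4.38×32.0×(536−330) = 28800 J.
Q = 0 for an adiabatic process, so W = −ΔU = -28800 J.
State after step 1: P = 3400 kPa, V = 5.74 L, T = 536 K.
Step 2 — Isothermal: T stays 536 K; PV = const ⇒ V₂ = 14.3 L, P₂ = 1360 kPa.
ΔU = 0 (ideal gas, T constant).
W = nRT ln(V₂/V₁) = 4.38×8.314×536×ln(2.50) = 17900 J.
Q = ΔU + W = 17900 J.
Net over both steps: W = -10900 J, Q = 17900 J, ΔU = 28800 J.

-10900 J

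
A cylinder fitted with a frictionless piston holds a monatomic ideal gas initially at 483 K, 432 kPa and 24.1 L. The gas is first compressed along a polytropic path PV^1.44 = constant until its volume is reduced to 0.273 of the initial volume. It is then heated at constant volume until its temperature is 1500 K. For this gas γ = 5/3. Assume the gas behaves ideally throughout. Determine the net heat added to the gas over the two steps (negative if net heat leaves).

14700 J

n = P₁V₁/(RT₁) = 432×24.1/(8.314×483) = 2.59 mol.
Step 1 — Polytropic n=1.44: T₂ = T₁(V₁/V₂)^(n−1) = 483×(3.66)^0.44 = 855 K; P₂ = P₁(V₁/V₂)^n = 2800 kPa.
W = (P₁V₁−P₂V₂)/(n−1) = (432×24.1−2800×6.58)/0.44 = -18200 J.
ΔU = nCvΔT = 2.59×12.5×(855−483) = 12000 J.
Q = ΔU + W = -6200 J.
State after step 1: P = 2800 kPa, V = 6.58 L, T = 855 K.
Step 2 — Isochoric: V stays 6.58 L; P/T = const ⇒ T₂ = 1500 K, P₂ = 4910 kPa.
W = 0 (no volume change).
ΔU = nCvΔT = 2.59×12.5×(1500−855) = 20900 J.
Q = ΔU = 20900 J.
Net over both steps: W = -18200 J, Q = 14700 J, ΔU = 32900 J.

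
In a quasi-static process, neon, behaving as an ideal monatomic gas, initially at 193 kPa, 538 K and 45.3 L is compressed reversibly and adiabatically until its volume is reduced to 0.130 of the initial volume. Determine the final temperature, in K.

2100 K

Adiabatic: TV^(γ−1) = const ⇒ T₂ = 538×(7.69)^0.667 = 2100 K; PV^γ = const ⇒ P₂ = 5790 kPa.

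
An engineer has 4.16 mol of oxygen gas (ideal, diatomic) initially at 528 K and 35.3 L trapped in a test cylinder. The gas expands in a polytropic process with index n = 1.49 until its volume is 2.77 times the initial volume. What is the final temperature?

320 K

P₁ = nRT₁/V₁ = 4.16×8.314×528/35.3 = 517 kPa.
Polytropic n=1.49: T₂ = T₁(V₁/V₂)^(n−1) = 528×(0.361)^0.49 = 320 K; P₂ = P₁(V₁/V₂)^n = 113 kPa.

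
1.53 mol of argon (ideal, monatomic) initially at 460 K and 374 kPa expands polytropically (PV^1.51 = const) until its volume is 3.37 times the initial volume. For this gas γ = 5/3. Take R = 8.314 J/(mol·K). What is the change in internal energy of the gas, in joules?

-4050 J

V₁ = nRT₁/P₁ = 1.53×8.314×460/374 = 15.6 L.
Polytropic n=1.51: T₂ = T₁(V₁/V₂)^(n−1) = 460×(0.297)^0.51 = 248 K; P₂ = P₁(V₁/V₂)^n = 59.7 kPa.
For an ideal gas ΔU = nCvΔT with Cv = (3/2)R = 12.5 J/(mol·K).
ΔU = 1.53×12.5×(248−460) = -4050 J.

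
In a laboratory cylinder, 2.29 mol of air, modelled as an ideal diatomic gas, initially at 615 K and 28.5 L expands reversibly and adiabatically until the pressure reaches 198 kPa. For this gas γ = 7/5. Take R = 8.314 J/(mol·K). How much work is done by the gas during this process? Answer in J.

5510 J

P₁ = nRT₁/V₁ = 2.29×8.314×615/28.5 = 411 kPa.
Adiabatic: T₂/T₁ = (P₂/P₁)^((γ−1)/γ) ⇒ T₂ = 615×(0.482)^0.286 = 499 K; V₂ = 48.0 L.
ΔU = nCvΔT = 2.29×20.8×(499−615) = -5510 J.
Q = 0 for an adiabatic process, so W = −ΔU = 5510 J.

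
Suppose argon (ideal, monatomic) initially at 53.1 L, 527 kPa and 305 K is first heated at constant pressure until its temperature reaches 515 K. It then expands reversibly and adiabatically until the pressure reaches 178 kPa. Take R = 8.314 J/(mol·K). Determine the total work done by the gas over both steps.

n = P₁V₁/(RT₁) = 527×53.1/(8.314×305) = 11.0 mol.
Step 1 — Isobaric: P stays 527 kPa; V/T = const ⇒ T₂ = 515 K, V₂ = 89.7 L.
W = PΔV = 527×(89.7−53.1) kPa·L = 19300 J.
ΔU = nCvΔT = 11.0×12.5×(515−305) = 28900 J.
Q = ΔU + W = nCpΔT = 48200 J.
State after step 1: P = 527 kPa, V = 89.7 L, T = 515 K.
Step 2 — Adiabatic: T₂/T₁ = (P₂/P₁)^((γ−1)/γ) ⇒ T₂ = 515×(0.338)^0.400 = 334 K; V₂ = 172 L.
ΔU = nCvΔT = 11.0×12.5×(334−515) = -25000 J.
Q = 0 for an adiabatic process, so W = −ΔU = 25000 J.
Net over both steps: W = 44200 J, Q = 48200 J, ΔU = 3940 J.

44200 J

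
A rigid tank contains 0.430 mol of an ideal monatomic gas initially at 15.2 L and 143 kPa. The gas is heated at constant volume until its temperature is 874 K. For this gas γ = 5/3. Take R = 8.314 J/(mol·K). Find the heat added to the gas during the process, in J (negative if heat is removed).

1430 J

T₁ = P₁V₁/(nR) = 143×15.2/(0.430×8.314) = 608 K.
Isochoric: V stays 15.2 L; P/T = const ⇒ T₂ = 874 K, P₂ = 206 kPa.
W = 0 (no volume change).
ΔU = nCvΔT = 0.430×12.5×(874−608) = 1430 J.
Q = ΔU = 1430 J.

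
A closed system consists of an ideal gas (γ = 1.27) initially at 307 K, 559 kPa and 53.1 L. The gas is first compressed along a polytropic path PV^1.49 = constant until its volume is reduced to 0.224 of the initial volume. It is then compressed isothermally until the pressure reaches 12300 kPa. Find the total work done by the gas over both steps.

-119000 J

n = P₁V₁/(RT₁) = 559×53.1/(8.314×307) = 11.6 mol.
Step 1 — Polytropic n=1.49: T₂ = T₁(V₁/V₂)^(n−1) = 307×(4.46)^0.49 = 639 K; P₂ = P₁(V₁/V₂)^n = 5190 kPa.
W = (P₁V₁−P₂V₂)/(n−1) = (559×53.1−5190×11.9)/0.49 = -65500 J.
ΔU = nCvΔT = 11.6×30.8×(639−307) = 119000 J.
Q = ΔU + W = 53400 J.
State after step 1: P = 5190 kPa, V = 11.9 L, T = 639 K.
Step 2 — Isothermal: T stays 639 K; PV = const ⇒ V₂ = 5.02 L, P₂ = 12300 kPa.
ΔU = 0 (ideal gas, T constant).
W = nRT ln(V₂/V₁) = 11.6×8.314×639×ln(0.422) = -53300 J.
Q = ΔU + W = -53300 J.
Net over both steps: W = -119000 J, Q = 124 J, ΔU = 119000 J.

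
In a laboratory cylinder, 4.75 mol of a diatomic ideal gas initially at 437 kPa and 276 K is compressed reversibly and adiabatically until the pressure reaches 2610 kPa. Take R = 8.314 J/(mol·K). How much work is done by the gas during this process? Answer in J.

-18200 J

V₁ = nRT₁/P₁ = 4.75×8.314×276/437 = 24.9 L.
Adiabatic: T₂/T₁ = (P₂/P₁)^((γ−1)/γ) ⇒ T₂ = 276×(5.97)^0.286 = 460 K; V₂ = 6.96 L.
ΔU = nCvΔT = 4.75×20.8×(460−276) = 18200 J.
Q = 0 for an adiabatic process, so W = −ΔU = -18200 J.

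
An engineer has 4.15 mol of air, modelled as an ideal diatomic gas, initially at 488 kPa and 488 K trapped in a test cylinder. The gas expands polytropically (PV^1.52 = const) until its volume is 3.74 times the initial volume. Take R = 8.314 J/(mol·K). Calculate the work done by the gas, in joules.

V₁ = nRT₁/P₁ = 4.15×8.314×488/488 = 34.5 L.
Polytropic n=1.52: T₂ = T₁(V₁/V₂)^(n−1) = 488×(0.267)^0.52 = 246 K; P₂ = P₁(V₁/V₂)^n = 65.7 kPa.
W = (P₁V₁−P₂V₂)/(n−1) = (488×34.5−65.7×129)/0.52 = 16100 J.

16100 J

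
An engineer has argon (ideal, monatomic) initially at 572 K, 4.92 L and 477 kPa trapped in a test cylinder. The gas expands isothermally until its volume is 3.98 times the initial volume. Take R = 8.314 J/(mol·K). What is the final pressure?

120 kPa

Isothermal: T stays 572 K; PV = const ⇒ V₂ = 19.6 L, P₂ = 120 kPa.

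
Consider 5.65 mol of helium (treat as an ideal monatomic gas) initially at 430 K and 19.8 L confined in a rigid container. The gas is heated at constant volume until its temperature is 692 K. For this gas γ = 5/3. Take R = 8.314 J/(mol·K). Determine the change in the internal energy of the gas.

18500 J

P₁ = nRT₁/V₁ = 5.65×8.314×430/19.8 = 1020 kPa.
Isochoric: V stays 19.8 L; P/T = const ⇒ T₂ = 692 K, P₂ = 1640 kPa.
For an ideal gas ΔU = nCvΔT with Cv = (3/2)R = 12.5 J/(mol·K).
ΔU = 5.65×12.5×(692−430) = 18500 J.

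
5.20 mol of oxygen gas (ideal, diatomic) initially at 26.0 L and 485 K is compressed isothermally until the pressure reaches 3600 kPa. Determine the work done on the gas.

P₁ = nRT₁/V₁ = 5.20×8.314×485/26.0 = 806 kPa.
Isothermal: T stays 485 K; PV = const ⇒ V₂ = 5.82 L, P₂ = 3600 kPa.
W = nRT ln(V₂/V₁) = 5.20×8.314×485×ln(0.224) = -31400 J.
Work done on the gas = −W_by = 31400 J.

31400 J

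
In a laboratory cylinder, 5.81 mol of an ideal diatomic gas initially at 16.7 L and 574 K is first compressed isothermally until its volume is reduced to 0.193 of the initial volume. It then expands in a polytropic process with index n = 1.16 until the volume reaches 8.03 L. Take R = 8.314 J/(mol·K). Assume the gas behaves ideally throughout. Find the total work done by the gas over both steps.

P₁ = nRT₁/V₁ = 5.81×8.314×574/16.7 = 1660 kPa.
Step 1 — Isothermal: T stays 574 K; PV = const ⇒ V₂ = 3.22 L, P₂ = 8600 kPa.
ΔU = 0 (ideal gas, T constant).
W = nRT ln(V₂/V₁) = 5.81×8.314×574×ln(0.193) = -45600 J.
Q = ΔU + W = -45600 J.
State after step 1: P = 8600 kPa, V = 3.22 L, T = 574 K.
Step 2 — Polytropic n=1.16: T₂ = T₁(V₁/V₂)^(n−1) = 574×(0.401)^0.16 = 496 K; P₂ = P₁(V₁/V₂)^n = 2980 kPa.
W = (P₁V₁−P₂V₂)/(n−1) = (8600×3.22−2980×8.03)/0.16 = 23500 J.
ΔU = nCvΔT = 5.81×20.8×(496−574) = -9420 J.
Q = ΔU + W = 14100 J.
Net over both steps: W = -22100 J, Q = -31500 J, ΔU = -9420 J.

-22100 J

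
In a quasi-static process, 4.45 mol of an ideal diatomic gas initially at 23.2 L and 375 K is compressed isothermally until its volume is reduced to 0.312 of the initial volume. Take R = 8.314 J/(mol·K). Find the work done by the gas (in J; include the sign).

P₁ = nRT₁/V₁ = 4.45×8.314×375/23.2 = 598 kPa.
Isothermal: T stays 375 K; PV = const ⇒ V₂ = 7.24 L, P₂ = 1920 kPa.
W = nRT ln(V₂/V₁) = 4.45×8.314×375×ln(0.312) = -16200 J.

-16200 J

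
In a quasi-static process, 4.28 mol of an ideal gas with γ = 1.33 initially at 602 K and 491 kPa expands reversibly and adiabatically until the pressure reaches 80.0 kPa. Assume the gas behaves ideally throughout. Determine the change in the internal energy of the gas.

V₁ = nRT₁/P₁ = 4.28×8.314×602/491 = 43.6 L.
Adiabatic: T₂/T₁ = (P₂/P₁)^((γ−1)/γ) ⇒ T₂ = 602×(0.163)^0.248 = 384 K; V₂ = 171 L.
For an ideal gas ΔU = nCvΔT with Cv = R/(γ−1) = 25.2 J/(mol·K).
ΔU = 4.28×25.2×(384−602) = -23500 J.

-23500 J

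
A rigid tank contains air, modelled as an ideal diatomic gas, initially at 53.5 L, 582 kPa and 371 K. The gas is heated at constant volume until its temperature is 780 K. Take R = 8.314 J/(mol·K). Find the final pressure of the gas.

Isochoric: V stays 53.5 L; P/T = const ⇒ T₂ = 780 K, P₂ = 1220 kPa.

1220 kPa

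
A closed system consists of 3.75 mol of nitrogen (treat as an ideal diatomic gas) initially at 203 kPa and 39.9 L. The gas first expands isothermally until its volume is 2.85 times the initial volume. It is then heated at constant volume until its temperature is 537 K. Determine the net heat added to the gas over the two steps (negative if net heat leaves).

T₁ = P₁V₁/(nR) = 203×39.9/(3.75×8.314) = 260 K.
Step 1 — Isothermal: T stays 260 K; PV = const ⇒ V₂ = 114 L, P₂ = 71.2 kPa.
ΔU = 0 (ideal gas, T constant).
W = nRT ln(V₂/V₁) = 3.75×8.314×260×ln(2.85) = 8480 J.
Q = ΔU + W = 8480 J.
State after step 1: P = 71.2 kPa, V = 114 L, T = 260 K.
Step 2 — Isochoric: V stays 114 L; P/T = const ⇒ T₂ = 537 K, P₂ = 147 kPa.
W = 0 (no volume change).
ΔU = nCvΔT = 3.75×20.8×(537−260) = 21600 J.
Q = ΔU = 21600 J.
Net over both steps: W = 8480 J, Q = 30100 J, ΔU = 21600 J.

30100 J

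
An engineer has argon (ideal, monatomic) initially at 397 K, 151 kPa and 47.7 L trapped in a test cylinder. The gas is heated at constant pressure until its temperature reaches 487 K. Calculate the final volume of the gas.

Isobaric: P stays 151 kPa; V/T = const ⇒ T₂ = 487 K, V₂ = 58.5 L.

58.5 L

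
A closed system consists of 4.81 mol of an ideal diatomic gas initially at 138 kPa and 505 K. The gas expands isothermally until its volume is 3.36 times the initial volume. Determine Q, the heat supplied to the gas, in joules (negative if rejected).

24500 J

V₁ = nRT₁/P₁ = 4.81×8.314×505/138 = 146 L.
Isothermal: T stays 505 K; PV = const ⇒ V₂ = 492 L, P₂ = 41.1 kPa.
ΔU = 0 (ideal gas, T constant).
W = nRT ln(V₂/V₁) = 4.81×8.314×505×ln(3.36) = 24500 J.
Q = ΔU + W = 24500 J.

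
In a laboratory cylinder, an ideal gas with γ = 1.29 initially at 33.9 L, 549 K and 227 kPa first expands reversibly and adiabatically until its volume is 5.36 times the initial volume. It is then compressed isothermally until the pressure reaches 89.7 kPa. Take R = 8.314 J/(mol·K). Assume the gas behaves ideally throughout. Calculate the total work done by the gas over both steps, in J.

4380 J

n = P₁V₁/(RT₁) = 227×33.9/(8.314×549) = 1.69 mol.
Step 1 — Adiabatic: TV^(γ−1) = const ⇒ T₂ = 549×(0.187)^0.290 = 337 K; PV^γ = const ⇒ P₂ = 26.0 kPa.
ΔU = nCvΔT = 1.69×28.7×(337−549) = -10200 J.
Q = 0 for an adiabatic process, so W = −ΔU = 10200 J.
State after step 1: P = 26.0 kPa, V = 182 L, T = 337 K.
Step 2 — Isothermal: T stays 337 K; PV = const ⇒ V₂ = 52.7 L, P₂ = 89.7 kPa.
ΔU = 0 (ideal gas, T constant).
W = nRT ln(V₂/V₁) = 1.69×8.314×337×ln(0.290) = -5850 J.
Q = ΔU + W = -5850 J.
Net over both steps: W = 4380 J, Q = -5850 J, ΔU = -10200 J.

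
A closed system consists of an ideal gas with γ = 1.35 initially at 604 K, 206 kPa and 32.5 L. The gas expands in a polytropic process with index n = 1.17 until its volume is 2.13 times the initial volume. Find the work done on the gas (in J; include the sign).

-4750 J

n = P₁V₁/(RT₁) = 206×32.5/(8.314×604) = 1.33 mol.
Polytropic n=1.17: T₂ = T₁(V₁/V₂)^(n−1) = 604×(0.469)^0.17 = 531 K; P₂ = P₁(V₁/V₂)^n = 85.0 kPa.
W = (P₁V₁−P₂V₂)/(n−1) = (206×32.5−85.0×69.2)/0.17 = 4750 J.
Work done on the gas = −W_by = -4750 J.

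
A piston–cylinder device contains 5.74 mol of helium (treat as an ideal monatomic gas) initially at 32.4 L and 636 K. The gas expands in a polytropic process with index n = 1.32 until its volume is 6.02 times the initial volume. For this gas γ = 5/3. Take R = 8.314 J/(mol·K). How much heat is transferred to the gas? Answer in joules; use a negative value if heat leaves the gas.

21600 J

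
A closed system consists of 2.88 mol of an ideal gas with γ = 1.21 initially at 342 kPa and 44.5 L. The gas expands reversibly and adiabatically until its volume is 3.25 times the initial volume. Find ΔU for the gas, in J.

T₁ = P₁V₁/(nR) = 342×44.5/(2.88×8.314) = 636 K.
Adiabatic: TV^(γ−1) = const ⇒ T₂ = 636×(0.308)^0.210 = 496 K; PV^γ = const ⇒ P₂ = 82.2 kPa.
For an ideal gas ΔU = nCvΔT with Cv = R/(γ−1) = 39.6 J/(mol·K).
ΔU = 2.88×39.6×(496−636) = -15900 J.

-15900 J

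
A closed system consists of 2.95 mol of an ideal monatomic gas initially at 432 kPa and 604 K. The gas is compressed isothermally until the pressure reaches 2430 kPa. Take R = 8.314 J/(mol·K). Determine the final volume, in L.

6.10 L

V₁ = nRT₁/P₁ = 2.95×8.314×604/432 = 34.3 L.
Isothermal: T stays 604 K; PV = const ⇒ V₂ = 6.10 L, P₂ = 2430 kPa.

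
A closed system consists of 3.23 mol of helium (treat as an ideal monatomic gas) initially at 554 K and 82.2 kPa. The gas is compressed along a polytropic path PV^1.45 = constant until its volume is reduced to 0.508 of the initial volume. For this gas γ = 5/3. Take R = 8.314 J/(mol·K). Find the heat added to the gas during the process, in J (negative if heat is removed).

-3830 J

V₁ = nRT₁/P₁ = 3.23×8.314×554/82.2 = 181 L.
Polytropic n=1.45: T₂ = T₁(V₁/V₂)^(n−1) = 554×(1.97)^0.45 = 751 K; P₂ = P₁(V₁/V₂)^n = 219 kPa.
W = (P₁V₁−P₂V₂)/(n−1) = (82.2×181−219×91.9)/0.45 = -11800 J.
ΔU = nCvΔT = 3.23×12.5×(751−554) = 7950 J.
Q = ΔU + W = -3830 J.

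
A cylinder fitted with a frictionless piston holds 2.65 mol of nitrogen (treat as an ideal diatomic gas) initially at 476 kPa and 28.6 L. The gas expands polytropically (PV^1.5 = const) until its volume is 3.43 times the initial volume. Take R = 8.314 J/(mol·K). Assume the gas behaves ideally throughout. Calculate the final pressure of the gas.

74.9 kPa

T₁ = P₁V₁/(nR) = 476×28.6/(2.65×8.314) = 618 K.
Polytropic n=1.5: T₂ = T₁(V₁/V₂)^(n−1) = 618×(0.292)^0.50 = 334 K; P₂ = P₁(V₁/V₂)^n = 74.9 kPa.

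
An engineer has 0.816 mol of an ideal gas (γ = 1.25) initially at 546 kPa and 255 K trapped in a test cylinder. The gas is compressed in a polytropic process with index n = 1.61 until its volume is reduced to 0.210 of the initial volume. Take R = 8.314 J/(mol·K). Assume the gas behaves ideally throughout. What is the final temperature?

V₁ = nRT₁/P₁ = 0.816×8.314×255/546 = 3.17 L.
Polytropic n=1.61: T₂ = T₁(V₁/V₂)^(n−1) = 255×(4.76)^0.61 = 661 K; P₂ = P₁(V₁/V₂)^n = 6740 kPa.

661 K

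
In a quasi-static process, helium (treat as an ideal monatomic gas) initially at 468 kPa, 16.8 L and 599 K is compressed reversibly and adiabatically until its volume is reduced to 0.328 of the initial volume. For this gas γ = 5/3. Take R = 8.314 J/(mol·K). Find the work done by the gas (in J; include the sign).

n = P₁V₁/(RT₁) = 468×16.8/(8.314×599) = 1.58 mol.
Adiabatic: TV^(γ−1) = const ⇒ T₂ = 599×(3.05)^0.667 = 1260 K; PV^γ = const ⇒ P₂ = 3000 kPa.
ΔU = nCvΔT = 1.58×12.5×(1260−599) = 13000 J.
Q = 0 for an adiabatic process, so W = −ΔU = -13000 J.

-13000 J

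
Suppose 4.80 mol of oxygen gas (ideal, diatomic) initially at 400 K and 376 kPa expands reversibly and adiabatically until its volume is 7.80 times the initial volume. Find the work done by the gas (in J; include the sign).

22400 J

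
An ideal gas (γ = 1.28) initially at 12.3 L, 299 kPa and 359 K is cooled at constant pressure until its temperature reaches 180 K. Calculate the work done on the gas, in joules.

1830 J

n = P₁V₁/(RT₁) = 299×12.3/(8.314×359) = 1.23 mol.
Isobaric: P stays 299 kPa; V/T = const ⇒ T₂ = 180 K, V₂ = 6.17 L.
W = PΔV = 299×(6.17−12.3) kPa·L = -1830 J.
Work done on the gas = −W_by = 1830 J.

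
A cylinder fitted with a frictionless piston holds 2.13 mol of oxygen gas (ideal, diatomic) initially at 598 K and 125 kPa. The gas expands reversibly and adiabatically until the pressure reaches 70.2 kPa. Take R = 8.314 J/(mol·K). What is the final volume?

128 L

V₁ = nRT₁/P₁ = 2.13×8.314×598/125 = 84.7 L.
Adiabatic: T₂/T₁ = (P₂/P₁)^((γ−1)/γ) ⇒ T₂ = 598×(0.562)^0.286 = 507 K; V₂ = 128 L.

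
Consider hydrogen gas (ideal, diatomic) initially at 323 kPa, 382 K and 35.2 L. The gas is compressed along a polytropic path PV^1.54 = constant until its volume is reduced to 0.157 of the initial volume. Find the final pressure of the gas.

Polytropic n=1.54: T₂ = T₁(V₁/V₂)^(n−1) = 382×(6.37)^0.54 = 1040 K; P₂ = P₁(V₁/V₂)^n = 5590 kPa.

5590 kPa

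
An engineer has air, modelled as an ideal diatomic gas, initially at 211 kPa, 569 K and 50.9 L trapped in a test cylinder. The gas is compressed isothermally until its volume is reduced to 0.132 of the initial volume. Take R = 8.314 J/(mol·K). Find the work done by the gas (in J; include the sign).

n = P₁V₁/(RT₁) = 211×50.9/(8.314×569) = 2.27 mol.
Isothermal: T stays 569 K; PV = const ⇒ V₂ = 6.72 L, P₂ = 1600 kPa.
W = nRT ln(V₂/V₁) = 2.27×8.314×569×ln(0.132) = -21700 J.

-21700 J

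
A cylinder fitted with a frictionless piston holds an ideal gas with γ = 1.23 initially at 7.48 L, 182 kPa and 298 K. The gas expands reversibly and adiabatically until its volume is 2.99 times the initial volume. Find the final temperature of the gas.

Adiabatic: TV^(γ−1) = const ⇒ T₂ = 298×(0.334)^0.230 = 232 K; PV^γ = const ⇒ P₂ = 47.3 kPa.

232 K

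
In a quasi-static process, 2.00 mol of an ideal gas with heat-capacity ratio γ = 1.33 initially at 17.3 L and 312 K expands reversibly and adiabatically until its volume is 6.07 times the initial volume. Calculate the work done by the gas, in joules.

7050 J

P₁ = nRT₁/V₁ = 2.00×8.314×312/17.3 = 300 kPa.
Adiabatic: TV^(γ−1) = const ⇒ T₂ = 312×(0.165)^0.330 = 172 K; PV^γ = const ⇒ P₂ = 27.2 kPa.
ΔU = nCvΔT = 2.00×25.2×(172−312) = -7050 J.
Q = 0 for an adiabatic process, so W = −ΔU = 7050 J.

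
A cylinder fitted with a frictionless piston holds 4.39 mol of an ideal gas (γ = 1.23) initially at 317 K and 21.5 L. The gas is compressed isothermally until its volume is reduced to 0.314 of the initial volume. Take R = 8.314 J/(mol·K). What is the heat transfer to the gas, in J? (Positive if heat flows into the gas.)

-13400 J

P₁ = nRT₁/V₁ = 4.39×8.314×317/21.5 = 538 kPa.
Isothermal: T stays 317 K; PV = const ⇒ V₂ = 6.75 L, P₂ = 1710 kPa.
ΔU = 0 (ideal gas, T constant).
W = nRT ln(V₂/V₁) = 4.39×8.314×317×ln(0.314) = -13400 J.
Q = ΔU + W = -13400 J.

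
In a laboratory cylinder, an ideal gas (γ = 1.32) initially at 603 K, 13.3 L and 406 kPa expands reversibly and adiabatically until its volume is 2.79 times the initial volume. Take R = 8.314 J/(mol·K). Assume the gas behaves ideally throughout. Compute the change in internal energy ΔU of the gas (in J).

n = P₁V₁/(RT₁) = 406×13.3/(8.314×603) = 1.08 mol.
Adiabatic: TV^(γ−1) = const ⇒ T₂ = 603×(0.358)^0.320 = 434 K; PV^γ = const ⇒ P₂ = 105 kPa.
For an ideal gas ΔU = nCvΔT with Cv = R/(γ−1) = 26.0 J/(mol·K).
ΔU = 1.08×26.0×(434−603) = -4720 J.

-4720 J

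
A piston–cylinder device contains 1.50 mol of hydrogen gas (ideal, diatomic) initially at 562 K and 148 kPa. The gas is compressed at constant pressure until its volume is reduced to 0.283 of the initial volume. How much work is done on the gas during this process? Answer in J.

V₁ = nRT₁/P₁ = 1.50×8.314×562/148 = 47.4 L.
Isobaric: P stays 148 kPa; V/T = const ⇒ T₂ = 159 K, V₂ = 13.4 L.
W = PΔV = 148×(13.4−47.4) kPa·L = -5030 J.
Work done on the gas = −W_by = 5030 J.

5030 J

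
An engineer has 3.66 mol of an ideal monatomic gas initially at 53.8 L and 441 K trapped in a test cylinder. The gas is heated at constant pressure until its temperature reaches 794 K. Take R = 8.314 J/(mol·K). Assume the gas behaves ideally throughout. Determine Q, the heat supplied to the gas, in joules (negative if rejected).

26900 J

P₁ = nRT₁/V₁ = 3.66×8.314×441/53.8 = 249 kPa.
Isobaric: P stays 249 kPa; V/T = const ⇒ T₂ = 794 K, V₂ = 96.9 L.
W = PΔV = 249×(96.9−53.8) kPa·L = 10700 J.
ΔU = nCvΔT = 3.66×12.5×(794−441) = 16100 J.
Q = ΔU + W = nCpΔT = 26900 J.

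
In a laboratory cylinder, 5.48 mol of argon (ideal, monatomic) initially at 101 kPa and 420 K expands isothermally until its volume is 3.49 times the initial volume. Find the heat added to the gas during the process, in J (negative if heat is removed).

23900 J

V₁ = nRT₁/P₁ = 5.48×8.314×420/101 = 189 L.
Isothermal: T stays 420 K; PV = const ⇒ V₂ = 661 L, P₂ = 28.9 kPa.
ΔU = 0 (ideal gas, T constant).
W = nRT ln(V₂/V₁) = 5.48×8.314×420×ln(3.49) = 23900 J.
Q = ΔU + W = 23900 J.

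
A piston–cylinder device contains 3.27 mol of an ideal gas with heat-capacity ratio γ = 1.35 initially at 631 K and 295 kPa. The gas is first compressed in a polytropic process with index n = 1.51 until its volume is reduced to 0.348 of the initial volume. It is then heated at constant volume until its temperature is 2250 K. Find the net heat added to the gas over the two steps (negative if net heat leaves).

102000 J

V₁ = nRT₁/P₁ = 3.27×8.314×631/295 = 58.2 L.
Step 1 — Polytropic n=1.51: T₂ = T₁(V₁/V₂)^(n−1) = 631×(2.87)^0.51 = 1080 K; P₂ = P₁(V₁/V₂)^n = 1450 kPa.
W = (P₁V₁−P₂V₂)/(n−1) = (295×58.2−1450×20.2)/0.51 = -24000 J.
ΔU = nCvΔT = 3.27×23.8×(1080−631) = 35000 J.
Q = ΔU + W = 11000 J.
State after step 1: P = 1450 kPa, V = 20.2 L, T = 1080 K.
Step 2 — Isochoric: V stays 20.2 L; P/T = const ⇒ T₂ = 2250 K, P₂ = 3020 kPa.
W = 0 (no volume change).
ΔU = nCvΔT = 3.27×23.8×(2250−1080) = 90800 J.
Q = ΔU = 90800 J.
Net over both steps: W = -24000 J, Q = 102000 J, ΔU = 126000 J.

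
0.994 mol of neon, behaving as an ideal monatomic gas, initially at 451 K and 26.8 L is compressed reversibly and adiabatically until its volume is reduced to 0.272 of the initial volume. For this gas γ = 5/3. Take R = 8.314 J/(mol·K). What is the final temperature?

P₁ = nRT₁/V₁ = 0.994×8.314×451/26.8 = 139 kPa.
Adiabatic: TV^(γ−1) = const ⇒ T₂ = 451×(3.68)^0.667 = 1070 K; PV^γ = const ⇒ P₂ = 1220 kPa.

1070 K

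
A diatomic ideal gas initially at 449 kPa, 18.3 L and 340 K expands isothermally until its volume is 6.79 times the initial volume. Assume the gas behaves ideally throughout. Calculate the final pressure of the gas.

66.1 kPa

Isothermal: T stays 340 K; PV = const ⇒ V₂ = 124 L, P₂ = 66.1 kPa.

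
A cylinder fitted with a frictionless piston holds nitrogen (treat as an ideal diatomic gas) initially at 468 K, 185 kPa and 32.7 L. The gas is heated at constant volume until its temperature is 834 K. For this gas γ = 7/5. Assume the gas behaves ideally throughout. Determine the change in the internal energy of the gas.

11800 J

n = P₁V₁/(RT₁) = 185×32.7/(8.314×468) = 1.55 mol.
Isochoric: V stays 32.7 L; P/T = const ⇒ T₂ = 834 K, P₂ = 330 kPa.
For an ideal gas ΔU = nCvΔT with Cv = (5/2)R = 20.8 J/(mol·K).
ΔU = 1.55×20.8×(834−468) = 11800 J.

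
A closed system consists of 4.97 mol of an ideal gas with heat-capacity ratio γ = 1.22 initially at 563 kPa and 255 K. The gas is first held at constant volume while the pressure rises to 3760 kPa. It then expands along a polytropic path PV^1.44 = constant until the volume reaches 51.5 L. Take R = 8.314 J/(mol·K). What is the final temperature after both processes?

1090 K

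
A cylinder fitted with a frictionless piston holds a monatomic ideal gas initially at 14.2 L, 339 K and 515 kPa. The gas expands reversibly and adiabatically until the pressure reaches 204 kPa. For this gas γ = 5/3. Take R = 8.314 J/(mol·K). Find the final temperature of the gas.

234 K

Adiabatic: T₂/T₁ = (P₂/P₁)^((γ−1)/γ) ⇒ T₂ = 339×(0.396)^0.400 = 234 K; V₂ = 24.8 L.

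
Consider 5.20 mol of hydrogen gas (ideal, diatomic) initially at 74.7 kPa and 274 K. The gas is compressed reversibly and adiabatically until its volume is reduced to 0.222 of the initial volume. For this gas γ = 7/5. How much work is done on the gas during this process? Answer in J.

V₁ = nRT₁/P₁ = 5.20×8.314×274/74.7 = 159 L.
Adiabatic: TV^(γ−1) = const ⇒ T₂ = 274×(4.50)^0.400 = 500 K; PV^γ = const ⇒ P₂ = 614 kPa.
ΔU = nCvΔT = 5.20×20.8×(500−274) = 24500 J.
Q = 0 for an adiabatic process, so W = −ΔU = -24500 J.
Work done on the gas = −W_by = 24500 J.

24500 J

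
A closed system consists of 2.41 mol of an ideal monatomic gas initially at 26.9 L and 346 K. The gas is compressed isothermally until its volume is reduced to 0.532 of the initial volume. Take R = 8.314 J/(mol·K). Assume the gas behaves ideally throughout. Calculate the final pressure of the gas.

484 kPa

P₁ = nRT₁/V₁ = 2.41×8.314×346/26.9 = 258 kPa.
Isothermal: T stays 346 K; PV = const ⇒ V₂ = 14.3 L, P₂ = 484 kPa.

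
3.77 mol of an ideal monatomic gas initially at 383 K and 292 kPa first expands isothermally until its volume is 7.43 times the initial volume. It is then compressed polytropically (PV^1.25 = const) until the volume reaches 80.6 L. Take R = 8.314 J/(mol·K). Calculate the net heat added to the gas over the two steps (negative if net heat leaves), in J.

V₁ = nRT₁/P₁ = 3.77×8.314×383/292 = 41.1 L.
Step 1 — Isothermal: T stays 383 K; PV = const ⇒ V₂ = 305 L, P₂ = 39.3 kPa.
ΔU = 0 (ideal gas, T constant).
W = nRT ln(V₂/V₁) = 3.77×8.314×383×ln(7.43) = 24100 J.
Q = ΔU + W = 24100 J.
State after step 1: P = 39.3 kPa, V = 305 L, T = 383 K.
Step 2 — Polytropic n=1.25: T₂ = T₁(V₁/V₂)^(n−1) = 383×(3.79)^0.25 = 534 K; P₂ = P₁(V₁/V₂)^n = 208 kPa.
W = (P₁V₁−P₂V₂)/(n−1) = (39.3×305−208×80.6)/0.25 = -19000 J.
ΔU = nCvΔT = 3.77×12.5×(534−383) = 7120 J.
Q = ΔU + W = -11900 J.
Net over both steps: W = 5100 J, Q = 12200 J, ΔU = 7120 J.

12200 J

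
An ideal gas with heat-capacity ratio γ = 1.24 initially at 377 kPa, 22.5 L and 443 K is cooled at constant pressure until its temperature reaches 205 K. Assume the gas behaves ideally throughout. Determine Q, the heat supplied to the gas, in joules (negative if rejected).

-23500 J

n = P₁V₁/(RT₁) = 377×22.5/(8.314×443) = 2.30 mol.
Isobaric: P stays 377 kPa; V/T = const ⇒ T₂ = 205 K, V₂ = 10.4 L.
W = PΔV = 377×(10.4−22.5) kPa·L = -4560 J.
ΔU = nCvΔT = 2.30×34.6×(205−443) = -19000 J.
Q = ΔU + W = nCpΔT = -23500 J.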